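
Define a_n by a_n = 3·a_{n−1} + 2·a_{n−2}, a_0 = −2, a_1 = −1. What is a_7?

With companion matrix M = [[3, 2], [1, 0]], [a_n, a_{n−1}]ᵀ = M·[a_{n−1}, a_{n−2}]ᵀ, so [a_7, a_6]ᵀ = M^6·[a_1, a_0]ᵀ.
M^6 = [[1763, 990], [495, 278]], giving [a_7, a_6]ᵀ = [[−3743], [−1051]].

−3743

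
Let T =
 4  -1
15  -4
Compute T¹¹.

T² = I (check: tr T = 0 and det T = -1), so T¹¹ = T since 11 is odd.

[[4, -1], [15, -4]]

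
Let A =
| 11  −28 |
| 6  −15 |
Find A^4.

[[−479, 1120], [−240, 561]]

tr A = −4 and det A = 3, so the characteristic polynomial is λ² − (−4)λ + (3) with roots −3 and −1.
Eigenvectors give P = [[2, 7], [1, 3]] with P⁻¹ = [[−3, 7], [1, −2]], and A = P·diag(−3, −1)·P⁻¹.
Then A^4 = P·diag(81, 1)·P⁻¹ = [[162, 7], [81, 3]] · [[−3, 7], [1, −2]] = [[−479, 1120], [−240, 561]].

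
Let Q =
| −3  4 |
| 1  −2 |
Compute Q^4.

Q^2 = [[13, −20], [−5, 8]]
Q^3 = [[−59, 92], [23, −36]]
Q^4 = [[269, −420], [−105, 164]]

[[269, −420], [−105, 164]]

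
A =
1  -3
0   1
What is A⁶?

[[1, -18], [0, 1]]

A = I + N where N = [[0, -3], [0, 0]] is strictly upper-triangular, so N² = 0.
(I + N)⁶ = I + 6·N = [[1, -18], [0, 1]].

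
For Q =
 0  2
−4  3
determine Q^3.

Q^2 = [[−8, 6], [−12, 1]]
Q^3 = [[−24, 2], [−4, −21]]

[[−24, 2], [−4, −21]]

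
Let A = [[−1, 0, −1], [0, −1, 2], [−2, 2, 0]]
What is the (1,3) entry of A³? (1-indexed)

A² = [[3, −2, 1], [−4, 5, −2], [2, −2, 6]]
A³ = [[−5, 4, −7], [8, −9, 14], [−14, 14, −6]]

−7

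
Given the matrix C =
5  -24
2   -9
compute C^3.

tr C = -4 and det C = 3, so the characteristic polynomial is λ² − (-4)λ + (3) with roots -3 and -1.
Eigenvectors give P = [[3, 4], [1, 1]] with P⁻¹ = [[-1, 4], [1, -3]], and C = P·diag(-3, -1)·P⁻¹.
Then C^3 = P·diag(-27, -1)·P⁻¹ = [[-81, -4], [-27, -1]] · [[-1, 4], [1, -3]] = [[77, -312], [26, -105]].

[[77, -312], [26, -105]]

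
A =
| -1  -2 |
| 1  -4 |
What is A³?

[[11, -38], [19, -46]]

tr A = -5 and det A = 6, so the characteristic polynomial is λ² − (-5)λ + (6) with roots -3 and -2.
Eigenvectors give P = [[-1, 2], [-1, 1]] with P⁻¹ = [[1, -2], [1, -1]], and A = P·diag(-3, -2)·P⁻¹.
Then A³ = P·diag(-27, -8)·P⁻¹ = [[27, -16], [27, -8]] · [[1, -2], [1, -1]] = [[11, -38], [19, -46]].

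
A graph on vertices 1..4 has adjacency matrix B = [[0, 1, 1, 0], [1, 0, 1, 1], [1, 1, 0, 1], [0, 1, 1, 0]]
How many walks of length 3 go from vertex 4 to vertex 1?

The number of length-3 walks from vertex 4 to vertex 1 is entry (4,1) of B^3, where B is the adjacency matrix.
B^2 = [[2, 1, 1, 2], [1, 3, 2, 1], [1, 2, 3, 1], [2, 1, 1, 2]]
B^3 = [[2, 5, 5, 2], [5, 4, 5, 5], [5, 5, 4, 5], [2, 5, 5, 2]]

2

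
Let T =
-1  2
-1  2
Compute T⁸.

[[-1, 2], [-1, 2]]

T² = T (a projection; rank 1, trace 1), so T⁸ = T.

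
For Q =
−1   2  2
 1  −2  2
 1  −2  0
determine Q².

[[5, −10, 2], [−1, 2, −2], [−3, 6, −2]]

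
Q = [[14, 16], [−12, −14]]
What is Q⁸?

[[256, 0], [0, 256]]

tr Q = 0 and det Q = −4, so the characteristic polynomial is λ² − (0)λ + (−4) with roots 2 and −2.
Eigenvectors give P = [[4, −1], [−3, 1]] with P⁻¹ = [[1, 1], [3, 4]], and Q = P·diag(2, −2)·P⁻¹.
Then Q⁸ = P·diag(256, 256)·P⁻¹ = [[1024, −256], [−768, 256]] · [[1, 1], [3, 4]] = [[256, 0], [0, 256]].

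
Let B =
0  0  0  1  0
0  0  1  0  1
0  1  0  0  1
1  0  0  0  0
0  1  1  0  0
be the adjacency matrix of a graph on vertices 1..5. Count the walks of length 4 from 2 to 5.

The number of length-4 walks from vertex 2 to vertex 5 is entry (2,5) of B⁴, where B is the adjacency matrix.
B² = [[1, 0, 0, 0, 0], [0, 2, 1, 0, 1], [0, 1, 2, 0, 1], [0, 0, 0, 1, 0], [0, 1, 1, 0, 2]]
B³ = [[0, 0, 0, 1, 0], [0, 2, 3, 0, 3], [0, 3, 2, 0, 3], [1, 0, 0, 0, 0], [0, 3, 3, 0, 2]]
B⁴ = [[1, 0, 0, 0, 0], [0, 6, 5, 0, 5], [0, 5, 6, 0, 5], [0, 0, 0, 1, 0], [0, 5, 5, 0, 6]]

5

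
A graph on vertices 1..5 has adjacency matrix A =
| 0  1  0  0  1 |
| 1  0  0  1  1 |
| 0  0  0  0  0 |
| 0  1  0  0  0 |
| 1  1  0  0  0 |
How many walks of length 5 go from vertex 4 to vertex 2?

11

The number of length-5 walks from vertex 4 to vertex 2 is entry (4,2) of A^5, where A is the adjacency matrix.
A^2 = [[2, 1, 0, 1, 1], [1, 3, 0, 0, 1], [0, 0, 0, 0, 0], [1, 0, 0, 1, 1], [1, 1, 0, 1, 2]]
A^3 = [[2, 4, 0, 1, 3], [4, 2, 0, 3, 4], [0, 0, 0, 0, 0], [1, 3, 0, 0, 1], [3, 4, 0, 1, 2]]
A^4 = [[7, 6, 0, 4, 6], [6, 11, 0, 2, 6], [0, 0, 0, 0, 0], [4, 2, 0, 3, 4], [6, 6, 0, 4, 7]]
A^5 = [[12, 17, 0, 6, 13], [17, 14, 0, 11, 17], [0, 0, 0, 0, 0], [6, 11, 0, 2, 6], [13, 17, 0, 6, 12]]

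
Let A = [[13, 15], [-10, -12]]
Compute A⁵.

[[793, 825], [-550, -582]]

tr A = 1 and det A = -6, so the characteristic polynomial is λ² − (1)λ + (-6) with roots -2 and 3.
Eigenvectors give P = [[1, 3], [-1, -2]] with P⁻¹ = [[-2, -3], [1, 1]], and A = P·diag(-2, 3)·P⁻¹.
Then A⁵ = P·diag(-32, 243)·P⁻¹ = [[-32, 729], [32, -486]] · [[-2, -3], [1, 1]] = [[793, 825], [-550, -582]].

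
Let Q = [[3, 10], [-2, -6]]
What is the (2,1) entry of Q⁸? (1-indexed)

510

tr Q = -3 and det Q = 2, so the characteristic polynomial is λ² − (-3)λ + (2) with roots -2 and -1.
Eigenvectors give P = [[-2, 5], [1, -2]] with P⁻¹ = [[2, 5], [1, 2]], and Q = P·diag(-2, -1)·P⁻¹.
Then Q⁸ = P·diag(256, 1)·P⁻¹ = [[-512, 5], [256, -2]] · [[2, 5], [1, 2]] = [[-1019, -2550], [510, 1276]].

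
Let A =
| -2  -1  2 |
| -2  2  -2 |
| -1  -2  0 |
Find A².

[[4, -4, -2], [2, 10, -8], [6, -3, 2]]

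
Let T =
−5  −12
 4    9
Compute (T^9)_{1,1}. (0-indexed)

78729

tr T = 4 and det T = 3, so the characteristic polynomial is λ² − (4)λ + (3) with roots 3 and 1.
Eigenvectors give P = [[3, 2], [−2, −1]] with P⁻¹ = [[−1, −2], [2, 3]], and T = P·diag(3, 1)·P⁻¹.
Then T^9 = P·diag(19683, 1)·P⁻¹ = [[59049, 2], [−39366, −1]] · [[−1, −2], [2, 3]] = [[−59045, −118092], [39364, 78729]].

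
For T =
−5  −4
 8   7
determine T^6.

[[−727, −728], [1456, 1457]]

tr T = 2 and det T = −3, so the characteristic polynomial is λ² − (2)λ + (−3) with roots −1 and 3.
Eigenvectors give P = [[−1, −1], [1, 2]] with P⁻¹ = [[−2, −1], [1, 1]], and T = P·diag(−1, 3)·P⁻¹.
Then T^6 = P·diag(1, 729)·P⁻¹ = [[−1, −729], [1, 1458]] · [[−2, −1], [1, 1]] = [[−727, −728], [1456, 1457]].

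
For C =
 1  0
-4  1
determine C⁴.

C = I + N where N = [[0, 0], [-4, 0]] is strictly lower-triangular, so N² = 0.
(I + N)⁴ = I + 4·N = [[1, 0], [-16, 1]].

[[1, 0], [-16, 1]]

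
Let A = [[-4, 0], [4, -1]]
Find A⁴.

A² = [[16, 0], [-20, 1]]
A³ = [[-64, 0], [84, -1]]
A⁴ = [[256, 0], [-340, 1]]

[[256, 0], [-340, 1]]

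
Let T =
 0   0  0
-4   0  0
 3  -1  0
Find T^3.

T is strictly triangular, hence nilpotent: T^3 = 0, so T^3 = 0.

[[0, 0, 0], [0, 0, 0], [0, 0, 0]]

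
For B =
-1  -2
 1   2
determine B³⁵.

B² = B (a projection; rank 1, trace 1), so B³⁵ = B.

[[-1, -2], [1, 2]]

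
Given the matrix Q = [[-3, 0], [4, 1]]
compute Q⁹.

[[-19683, 0], [19684, 1]]

tr Q = -2 and det Q = -3, so the characteristic polynomial is λ² − (-2)λ + (-3) with roots 1 and -3.
Eigenvectors give P = [[0, -1], [-1, 1]] with P⁻¹ = [[-1, -1], [-1, 0]], and Q = P·diag(1, -3)·P⁻¹.
Then Q⁹ = P·diag(1, -19683)·P⁻¹ = [[0, 19683], [-1, -19683]] · [[-1, -1], [-1, 0]] = [[-19683, 0], [19684, 1]].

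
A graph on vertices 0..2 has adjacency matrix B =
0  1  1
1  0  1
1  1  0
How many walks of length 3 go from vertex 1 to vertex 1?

The number of length-3 walks from vertex 1 to vertex 1 is entry (1,1) of B³, where B is the adjacency matrix.
B² = [[2, 1, 1], [1, 2, 1], [1, 1, 2]]
B³ = [[2, 3, 3], [3, 2, 3], [3, 3, 2]]

2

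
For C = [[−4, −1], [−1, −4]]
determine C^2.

[[17, 8], [8, 17]]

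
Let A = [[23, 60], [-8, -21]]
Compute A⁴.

tr A = 2 and det A = -3, so the characteristic polynomial is λ² − (2)λ + (-3) with roots -1 and 3.
Eigenvectors give P = [[-5, -3], [2, 1]] with P⁻¹ = [[1, 3], [-2, -5]], and A = P·diag(-1, 3)·P⁻¹.
Then A⁴ = P·diag(1, 81)·P⁻¹ = [[-5, -243], [2, 81]] · [[1, 3], [-2, -5]] = [[481, 1200], [-160, -399]].

[[481, 1200], [-160, -399]]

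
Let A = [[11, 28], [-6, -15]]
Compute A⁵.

[[1451, 3388], [-726, -1695]]

tr A = -4 and det A = 3, so the characteristic polynomial is λ² − (-4)λ + (3) with roots -3 and -1.
Eigenvectors give P = [[2, -7], [-1, 3]] with P⁻¹ = [[-3, -7], [-1, -2]], and A = P·diag(-3, -1)·P⁻¹.
Then A⁵ = P·diag(-243, -1)·P⁻¹ = [[-486, 7], [243, -3]] · [[-3, -7], [-1, -2]] = [[1451, 3388], [-726, -1695]].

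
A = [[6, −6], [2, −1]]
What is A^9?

[[77196, −115026], [38342, −57001]]

tr A = 5 and det A = 6, so the characteristic polynomial is λ² − (5)λ + (6) with roots 3 and 2.
Eigenvectors give P = [[2, −3], [1, −2]] with P⁻¹ = [[2, −3], [1, −2]], and A = P·diag(3, 2)·P⁻¹.
Then A^9 = P·diag(19683, 512)·P⁻¹ = [[39366, −1536], [19683, −1024]] · [[2, −3], [1, −2]] = [[77196, −115026], [38342, −57001]].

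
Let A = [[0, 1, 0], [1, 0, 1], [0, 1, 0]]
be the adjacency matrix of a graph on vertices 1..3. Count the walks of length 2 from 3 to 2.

0

The number of length-2 walks from vertex 3 to vertex 2 is entry (3,2) of A^2, where A is the adjacency matrix.
A^2 = [[1, 0, 1], [0, 2, 0], [1, 0, 1]]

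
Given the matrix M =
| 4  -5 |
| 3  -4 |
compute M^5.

[[4, -5], [3, -4]]

M² = I (check: tr M = 0 and det M = -1), so M^5 = M since 5 is odd.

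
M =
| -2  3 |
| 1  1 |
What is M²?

[[7, -3], [-1, 4]]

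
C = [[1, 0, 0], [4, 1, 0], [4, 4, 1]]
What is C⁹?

[[1, 0, 0], [36, 1, 0], [612, 36, 1]]

C = I + N where N = [[0, 0, 0], [4, 0, 0], [4, 4, 0]] is strictly lower-triangular, so N³ = 0.
(I + N)⁹ = I + 9·N + 36·N² = [[1, 0, 0], [36, 1, 0], [612, 36, 1]].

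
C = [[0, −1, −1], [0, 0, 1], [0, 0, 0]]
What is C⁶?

C is strictly triangular, hence nilpotent: C³ = 0, so C⁶ = 0.

[[0, 0, 0], [0, 0, 0], [0, 0, 0]]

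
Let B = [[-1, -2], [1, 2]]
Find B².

B² = B (a projection; rank 1, trace 1), so B² = B.

[[-1, -2], [1, 2]]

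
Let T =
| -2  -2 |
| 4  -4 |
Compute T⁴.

[[-272, 48], [-96, -224]]

T² = [[-4, 12], [-24, 8]]
T³ = [[56, -40], [80, 16]]
T⁴ = [[-272, 48], [-96, -224]]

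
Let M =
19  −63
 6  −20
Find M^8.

[[−1529, 5355], [−510, 1786]]

tr M = −1 and det M = −2, so the characteristic polynomial is λ² − (−1)λ + (−2) with roots −2 and 1.
Eigenvectors give P = [[3, 7], [1, 2]] with P⁻¹ = [[−2, 7], [1, −3]], and M = P·diag(−2, 1)·P⁻¹.
Then M^8 = P·diag(256, 1)·P⁻¹ = [[768, 7], [256, 2]] · [[−2, 7], [1, −3]] = [[−1529, 5355], [−510, 1786]].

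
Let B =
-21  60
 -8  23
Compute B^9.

tr B = 2 and det B = -3, so the characteristic polynomial is λ² − (2)λ + (-3) with roots 3 and -1.
Eigenvectors give P = [[-5, 3], [-2, 1]] with P⁻¹ = [[1, -3], [2, -5]], and B = P·diag(3, -1)·P⁻¹.
Then B^9 = P·diag(19683, -1)·P⁻¹ = [[-98415, -3], [-39366, -1]] · [[1, -3], [2, -5]] = [[-98421, 295260], [-39368, 118103]].

[[-98421, 295260], [-39368, 118103]]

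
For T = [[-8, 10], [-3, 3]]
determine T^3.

tr T = -5 and det T = 6, so the characteristic polynomial is λ² − (-5)λ + (6) with roots -3 and -2.
Eigenvectors give P = [[2, -5], [1, -3]] with P⁻¹ = [[3, -5], [1, -2]], and T = P·diag(-3, -2)·P⁻¹.
Then T^3 = P·diag(-27, -8)·P⁻¹ = [[-54, 40], [-27, 24]] · [[3, -5], [1, -2]] = [[-122, 190], [-57, 87]].

[[-122, 190], [-57, 87]]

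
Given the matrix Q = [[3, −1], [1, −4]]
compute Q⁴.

[[63, 23], [−23, 224]]

Q² = [[8, 1], [−1, 15]]
Q³ = [[25, −12], [12, −59]]
Q⁴ = [[63, 23], [−23, 224]]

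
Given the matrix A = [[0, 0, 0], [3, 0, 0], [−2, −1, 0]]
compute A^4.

[[0, 0, 0], [0, 0, 0], [0, 0, 0]]

A is strictly triangular, hence nilpotent: A^3 = 0, so A^4 = 0.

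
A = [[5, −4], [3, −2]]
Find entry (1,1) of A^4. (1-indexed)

tr A = 3 and det A = 2, so the characteristic polynomial is λ² − (3)λ + (2) with roots 2 and 1.
Eigenvectors give P = [[4, 1], [3, 1]] with P⁻¹ = [[1, −1], [−3, 4]], and A = P·diag(2, 1)·P⁻¹.
Then A^4 = P·diag(16, 1)·P⁻¹ = [[64, 1], [48, 1]] · [[1, −1], [−3, 4]] = [[61, −60], [45, −44]].

61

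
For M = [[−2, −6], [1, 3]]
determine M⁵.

[[−2, −6], [1, 3]]

M² = M (a projection; rank 1, trace 1), so M⁵ = M.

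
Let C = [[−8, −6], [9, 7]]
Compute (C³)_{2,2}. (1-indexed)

tr C = −1 and det C = −2, so the characteristic polynomial is λ² − (−1)λ + (−2) with roots −2 and 1.
Eigenvectors give P = [[−1, −2], [1, 3]] with P⁻¹ = [[−3, −2], [1, 1]], and C = P·diag(−2, 1)·P⁻¹.
Then C³ = P·diag(−8, 1)·P⁻¹ = [[8, −2], [−8, 3]] · [[−3, −2], [1, 1]] = [[−26, −18], [27, 19]].

19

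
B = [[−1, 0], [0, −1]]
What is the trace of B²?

2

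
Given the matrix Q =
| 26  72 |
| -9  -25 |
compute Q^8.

[[2296, 6120], [-765, -2039]]

tr Q = 1 and det Q = -2, so the characteristic polynomial is λ² − (1)λ + (-2) with roots -1 and 2.
Eigenvectors give P = [[-8, -3], [3, 1]] with P⁻¹ = [[1, 3], [-3, -8]], and Q = P·diag(-1, 2)·P⁻¹.
Then Q^8 = P·diag(1, 256)·P⁻¹ = [[-8, -768], [3, 256]] · [[1, 3], [-3, -8]] = [[2296, 6120], [-765, -2039]].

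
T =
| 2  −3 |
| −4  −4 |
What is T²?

[[16, 6], [8, 28]]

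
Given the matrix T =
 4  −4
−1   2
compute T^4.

[[544, −672], [−168, 208]]

T^2 = [[20, −24], [−6, 8]]
T^3 = [[104, −128], [−32, 40]]
T^4 = [[544, −672], [−168, 208]]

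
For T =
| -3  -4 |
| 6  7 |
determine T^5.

[[-483, -484], [726, 727]]

tr T = 4 and det T = 3, so the characteristic polynomial is λ² − (4)λ + (3) with roots 3 and 1.
Eigenvectors give P = [[-2, 1], [3, -1]] with P⁻¹ = [[1, 1], [3, 2]], and T = P·diag(3, 1)·P⁻¹.
Then T^5 = P·diag(243, 1)·P⁻¹ = [[-486, 1], [729, -1]] · [[1, 1], [3, 2]] = [[-483, -484], [726, 727]].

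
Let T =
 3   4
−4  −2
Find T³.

T² = [[−7, 4], [−4, −12]]
T³ = [[−37, −36], [36, 8]]

[[−37, −36], [36, 8]]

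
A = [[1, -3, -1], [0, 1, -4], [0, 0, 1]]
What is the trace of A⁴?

A = I + N where N = [[0, -3, -1], [0, 0, -4], [0, 0, 0]] is strictly upper-triangular, so N³ = 0.
(I + N)⁴ = I + 4·N + 6·N² = [[1, -12, 68], [0, 1, -16], [0, 0, 1]].

3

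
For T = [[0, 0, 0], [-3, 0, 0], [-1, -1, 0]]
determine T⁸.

T is strictly triangular, hence nilpotent: T³ = 0, so T⁸ = 0.

[[0, 0, 0], [0, 0, 0], [0, 0, 0]]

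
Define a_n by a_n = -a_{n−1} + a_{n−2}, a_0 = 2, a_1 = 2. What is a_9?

With companion matrix M = [[-1, 1], [1, 0]], [a_n, a_{n−1}]ᵀ = M·[a_{n−1}, a_{n−2}]ᵀ, so [a_9, a_8]ᵀ = M⁸·[a_1, a_0]ᵀ.
M⁸ = [[34, -21], [-21, 13]], giving [a_9, a_8]ᵀ = [[26], [-16]].

26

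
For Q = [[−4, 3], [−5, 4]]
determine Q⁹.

[[−4, 3], [−5, 4]]

Q² = I (check: tr Q = 0 and det Q = −1), so Q⁹ = Q since 9 is odd.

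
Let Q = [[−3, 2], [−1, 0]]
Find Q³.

[[−15, 14], [−7, 6]]

tr Q = −3 and det Q = 2, so the characteristic polynomial is λ² − (−3)λ + (2) with roots −1 and −2.
Eigenvectors give P = [[1, 2], [1, 1]] with P⁻¹ = [[−1, 2], [1, −1]], and Q = P·diag(−1, −2)·P⁻¹.
Then Q³ = P·diag(−1, −8)·P⁻¹ = [[−1, −16], [−1, −8]] · [[−1, 2], [1, −1]] = [[−15, 14], [−7, 6]].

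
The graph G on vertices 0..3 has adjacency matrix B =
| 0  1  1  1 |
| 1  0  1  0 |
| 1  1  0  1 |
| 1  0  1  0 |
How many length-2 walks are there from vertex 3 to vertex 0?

1

The number of length-2 walks from vertex 3 to vertex 0 is entry (3,0) of B^2, where B is the adjacency matrix.
B^2 = [[3, 1, 2, 1], [1, 2, 1, 2], [2, 1, 3, 1], [1, 2, 1, 2]]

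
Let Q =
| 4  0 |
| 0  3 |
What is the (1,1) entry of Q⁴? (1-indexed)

Q² = [[16, 0], [0, 9]]
Q³ = [[64, 0], [0, 27]]
Q⁴ = [[256, 0], [0, 81]]

256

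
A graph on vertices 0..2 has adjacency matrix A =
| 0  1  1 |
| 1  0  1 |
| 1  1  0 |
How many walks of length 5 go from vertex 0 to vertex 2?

The number of length-5 walks from vertex 0 to vertex 2 is entry (0,2) of A⁵, where A is the adjacency matrix.
A² = [[2, 1, 1], [1, 2, 1], [1, 1, 2]]
A³ = [[2, 3, 3], [3, 2, 3], [3, 3, 2]]
A⁴ = [[6, 5, 5], [5, 6, 5], [5, 5, 6]]
A⁵ = [[10, 11, 11], [11, 10, 11], [11, 11, 10]]

11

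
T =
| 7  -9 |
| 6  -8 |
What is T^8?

[[-509, 765], [-510, 766]]

tr T = -1 and det T = -2, so the characteristic polynomial is λ² − (-1)λ + (-2) with roots -2 and 1.
Eigenvectors give P = [[-1, -3], [-1, -2]] with P⁻¹ = [[2, -3], [-1, 1]], and T = P·diag(-2, 1)·P⁻¹.
Then T^8 = P·diag(256, 1)·P⁻¹ = [[-256, -3], [-256, -2]] · [[2, -3], [-1, 1]] = [[-509, 765], [-510, 766]].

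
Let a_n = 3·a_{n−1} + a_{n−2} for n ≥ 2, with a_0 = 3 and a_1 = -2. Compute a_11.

With companion matrix B = [[3, 1], [1, 0]], [a_n, a_{n−1}]ᵀ = B·[a_{n−1}, a_{n−2}]ᵀ, so [a_11, a_10]ᵀ = B^10·[a_1, a_0]ᵀ.
B^10 = [[141481, 42837], [42837, 12970]], giving [a_11, a_10]ᵀ = [[-154451], [-46764]].

-154451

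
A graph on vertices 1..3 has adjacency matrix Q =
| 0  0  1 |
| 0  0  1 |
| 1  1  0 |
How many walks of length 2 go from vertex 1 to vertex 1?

1

The number of length-2 walks from vertex 1 to vertex 1 is entry (1,1) of Q², where Q is the adjacency matrix.
Q² = [[1, 1, 0], [1, 1, 0], [0, 0, 2]]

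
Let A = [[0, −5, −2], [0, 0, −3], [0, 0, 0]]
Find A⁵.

[[0, 0, 0], [0, 0, 0], [0, 0, 0]]

A is strictly triangular, hence nilpotent: A³ = 0, so A⁵ = 0.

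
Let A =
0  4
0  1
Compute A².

[[0, 4], [0, 1]]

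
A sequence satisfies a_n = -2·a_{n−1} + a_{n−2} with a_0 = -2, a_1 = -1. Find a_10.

408

With companion matrix C = [[-2, 1], [1, 0]], [a_n, a_{n−1}]ᵀ = C·[a_{n−1}, a_{n−2}]ᵀ, so [a_10, a_9]ᵀ = C^9·[a_1, a_0]ᵀ.
C^9 = [[-2378, 985], [985, -408]], giving [a_10, a_9]ᵀ = [[408], [-169]].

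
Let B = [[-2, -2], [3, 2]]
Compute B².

[[-2, 0], [0, -2]]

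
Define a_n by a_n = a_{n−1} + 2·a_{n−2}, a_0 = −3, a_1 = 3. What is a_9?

3

With companion matrix A = [[1, 2], [1, 0]], [a_n, a_{n−1}]ᵀ = A·[a_{n−1}, a_{n−2}]ᵀ, so [a_9, a_8]ᵀ = A⁸·[a_1, a_0]ᵀ.
A⁸ = [[171, 170], [85, 86]], giving [a_9, a_8]ᵀ = [[3], [−3]].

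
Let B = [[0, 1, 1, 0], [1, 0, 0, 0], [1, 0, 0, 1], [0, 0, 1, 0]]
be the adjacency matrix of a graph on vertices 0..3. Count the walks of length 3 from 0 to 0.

The number of length-3 walks from vertex 0 to vertex 0 is entry (0,0) of B³, where B is the adjacency matrix.
B² = [[2, 0, 0, 1], [0, 1, 1, 0], [0, 1, 2, 0], [1, 0, 0, 1]]
B³ = [[0, 2, 3, 0], [2, 0, 0, 1], [3, 0, 0, 2], [0, 1, 2, 0]]

0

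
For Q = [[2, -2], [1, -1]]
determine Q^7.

Q² = Q (a projection; rank 1, trace 1), so Q^7 = Q.

[[2, -2], [1, -1]]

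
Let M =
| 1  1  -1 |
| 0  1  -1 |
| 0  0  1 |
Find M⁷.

[[1, 7, -28], [0, 1, -7], [0, 0, 1]]

M = I + N where N = [[0, 1, -1], [0, 0, -1], [0, 0, 0]] is strictly upper-triangular, so N³ = 0.
(I + N)⁷ = I + 7·N + 21·N² = [[1, 7, -28], [0, 1, -7], [0, 0, 1]].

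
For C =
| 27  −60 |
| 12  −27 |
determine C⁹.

[[177147, −393660], [78732, −177147]]

tr C = 0 and det C = −9, so the characteristic polynomial is λ² − (0)λ + (−9) with roots −3 and 3.
Eigenvectors give P = [[2, 5], [1, 2]] with P⁻¹ = [[−2, 5], [1, −2]], and C = P·diag(−3, 3)·P⁻¹.
Then C⁹ = P·diag(−19683, 19683)·P⁻¹ = [[−39366, 98415], [−19683, 39366]] · [[−2, 5], [1, −2]] = [[177147, −393660], [78732, −177147]].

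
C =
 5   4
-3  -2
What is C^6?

tr C = 3 and det C = 2, so the characteristic polynomial is λ² − (3)λ + (2) with roots 1 and 2.
Eigenvectors give P = [[-1, 4], [1, -3]] with P⁻¹ = [[3, 4], [1, 1]], and C = P·diag(1, 2)·P⁻¹.
Then C^6 = P·diag(1, 64)·P⁻¹ = [[-1, 256], [1, -192]] · [[3, 4], [1, 1]] = [[253, 252], [-189, -188]].

[[253, 252], [-189, -188]]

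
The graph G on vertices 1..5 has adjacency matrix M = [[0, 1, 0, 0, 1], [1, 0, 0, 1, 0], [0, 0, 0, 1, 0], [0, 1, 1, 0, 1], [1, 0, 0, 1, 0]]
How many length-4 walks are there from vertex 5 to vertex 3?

5

The number of length-4 walks from vertex 5 to vertex 3 is entry (5,3) of M^4, where M is the adjacency matrix.
M^2 = [[2, 0, 0, 2, 0], [0, 2, 1, 0, 2], [0, 1, 1, 0, 1], [2, 0, 0, 3, 0], [0, 2, 1, 0, 2]]
M^3 = [[0, 4, 2, 0, 4], [4, 0, 0, 5, 0], [2, 0, 0, 3, 0], [0, 5, 3, 0, 5], [4, 0, 0, 5, 0]]
M^4 = [[8, 0, 0, 10, 0], [0, 9, 5, 0, 9], [0, 5, 3, 0, 5], [10, 0, 0, 13, 0], [0, 9, 5, 0, 9]]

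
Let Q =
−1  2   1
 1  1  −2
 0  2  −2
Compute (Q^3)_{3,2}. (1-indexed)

Q^2 = [[3, 2, −7], [0, −1, 3], [2, −2, 0]]
Q^3 = [[−1, −6, 13], [−1, 5, −4], [−4, 2, 6]]

2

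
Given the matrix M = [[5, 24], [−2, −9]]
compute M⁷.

tr M = −4 and det M = 3, so the characteristic polynomial is λ² − (−4)λ + (3) with roots −3 and −1.
Eigenvectors give P = [[−3, 4], [1, −1]] with P⁻¹ = [[1, 4], [1, 3]], and M = P·diag(−3, −1)·P⁻¹.
Then M⁷ = P·diag(−2187, −1)·P⁻¹ = [[6561, −4], [−2187, 1]] · [[1, 4], [1, 3]] = [[6557, 26232], [−2186, −8745]].

[[6557, 26232], [−2186, −8745]]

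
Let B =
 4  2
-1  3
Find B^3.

B^2 = [[14, 14], [-7, 7]]
B^3 = [[42, 70], [-35, 7]]

[[42, 70], [-35, 7]]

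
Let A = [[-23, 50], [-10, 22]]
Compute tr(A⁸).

6817

tr A = -1 and det A = -6, so the characteristic polynomial is λ² − (-1)λ + (-6) with roots -3 and 2.
Eigenvectors give P = [[5, 2], [2, 1]] with P⁻¹ = [[1, -2], [-2, 5]], and A = P·diag(-3, 2)·P⁻¹.
Then A⁸ = P·diag(6561, 256)·P⁻¹ = [[32805, 512], [13122, 256]] · [[1, -2], [-2, 5]] = [[31781, -63050], [12610, -24964]].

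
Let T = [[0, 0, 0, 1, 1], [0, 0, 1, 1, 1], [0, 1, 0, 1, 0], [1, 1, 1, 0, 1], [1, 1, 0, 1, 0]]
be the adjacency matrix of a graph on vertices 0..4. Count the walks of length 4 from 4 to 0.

The number of length-4 walks from vertex 4 to vertex 0 is entry (4,0) of T⁴, where T is the adjacency matrix.
T² = [[2, 2, 1, 1, 1], [2, 3, 1, 2, 1], [1, 1, 2, 1, 2], [1, 2, 1, 4, 2], [1, 1, 2, 2, 3]]
T³ = [[2, 3, 3, 6, 5], [3, 4, 5, 7, 7], [3, 5, 2, 6, 3], [6, 7, 6, 6, 7], [5, 7, 3, 7, 4]]
T⁴ = [[11, 14, 9, 13, 11], [14, 19, 11, 19, 14], [9, 11, 11, 13, 14], [13, 19, 13, 26, 19], [11, 14, 14, 19, 19]]

11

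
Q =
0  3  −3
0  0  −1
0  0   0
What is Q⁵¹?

[[0, 0, 0], [0, 0, 0], [0, 0, 0]]

Q is strictly triangular, hence nilpotent: Q³ = 0, so Q⁵¹ = 0.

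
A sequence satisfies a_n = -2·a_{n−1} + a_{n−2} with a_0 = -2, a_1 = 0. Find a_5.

With companion matrix A = [[-2, 1], [1, 0]], [a_n, a_{n−1}]ᵀ = A·[a_{n−1}, a_{n−2}]ᵀ, so [a_5, a_4]ᵀ = A⁴·[a_1, a_0]ᵀ.
A⁴ = [[29, -12], [-12, 5]], giving [a_5, a_4]ᵀ = [[24], [-10]].

24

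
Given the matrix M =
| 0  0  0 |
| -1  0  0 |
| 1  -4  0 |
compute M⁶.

M is strictly triangular, hence nilpotent: M³ = 0, so M⁶ = 0.

[[0, 0, 0], [0, 0, 0], [0, 0, 0]]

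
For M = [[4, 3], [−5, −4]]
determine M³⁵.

[[4, 3], [−5, −4]]

M² = I (check: tr M = 0 and det M = −1), so M³⁵ = M since 35 is odd.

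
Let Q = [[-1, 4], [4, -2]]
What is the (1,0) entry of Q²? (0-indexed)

-12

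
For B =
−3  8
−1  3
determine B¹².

B² = I (check: tr B = 0 and det B = −1), so B¹² = I since 12 is even.

[[1, 0], [0, 1]]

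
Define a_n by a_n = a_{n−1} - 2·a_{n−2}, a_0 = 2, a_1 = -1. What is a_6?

With companion matrix M = [[1, -2], [1, 0]], [a_n, a_{n−1}]ᵀ = M·[a_{n−1}, a_{n−2}]ᵀ, so [a_6, a_5]ᵀ = M^5·[a_1, a_0]ᵀ.
M^5 = [[5, 2], [-1, 6]], giving [a_6, a_5]ᵀ = [[-1], [13]].

-1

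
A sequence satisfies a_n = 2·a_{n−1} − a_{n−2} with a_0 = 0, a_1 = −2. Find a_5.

With companion matrix Q = [[2, −1], [1, 0]], [a_n, a_{n−1}]ᵀ = Q·[a_{n−1}, a_{n−2}]ᵀ, so [a_5, a_4]ᵀ = Q⁴·[a_1, a_0]ᵀ.
Q⁴ = [[5, −4], [4, −3]], giving [a_5, a_4]ᵀ = [[−10], [−8]].

−10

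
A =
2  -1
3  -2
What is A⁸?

A² = I (check: tr A = 0 and det A = -1), so A⁸ = I since 8 is even.

[[1, 0], [0, 1]]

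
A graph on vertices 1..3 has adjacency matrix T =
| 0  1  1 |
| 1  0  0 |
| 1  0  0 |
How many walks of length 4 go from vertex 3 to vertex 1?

0

The number of length-4 walks from vertex 3 to vertex 1 is entry (3,1) of T⁴, where T is the adjacency matrix.
T² = [[2, 0, 0], [0, 1, 1], [0, 1, 1]]
T³ = [[0, 2, 2], [2, 0, 0], [2, 0, 0]]
T⁴ = [[4, 0, 0], [0, 2, 2], [0, 2, 2]]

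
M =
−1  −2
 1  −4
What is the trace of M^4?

tr M = −5 and det M = 6, so the characteristic polynomial is λ² − (−5)λ + (6) with roots −3 and −2.
Eigenvectors give P = [[−1, 2], [−1, 1]] with P⁻¹ = [[1, −2], [1, −1]], and M = P·diag(−3, −2)·P⁻¹.
Then M^4 = P·diag(81, 16)·P⁻¹ = [[−81, 32], [−81, 16]] · [[1, −2], [1, −1]] = [[−49, 130], [−65, 146]].

97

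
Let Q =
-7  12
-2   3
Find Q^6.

[[2185, -4368], [728, -1455]]

tr Q = -4 and det Q = 3, so the characteristic polynomial is λ² − (-4)λ + (3) with roots -1 and -3.
Eigenvectors give P = [[2, 3], [1, 1]] with P⁻¹ = [[-1, 3], [1, -2]], and Q = P·diag(-1, -3)·P⁻¹.
Then Q^6 = P·diag(1, 729)·P⁻¹ = [[2, 2187], [1, 729]] · [[-1, 3], [1, -2]] = [[2185, -4368], [728, -1455]].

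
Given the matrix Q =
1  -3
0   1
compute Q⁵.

Q = I + N where N = [[0, -3], [0, 0]] is strictly upper-triangular, so N² = 0.
(I + N)⁵ = I + 5·N = [[1, -15], [0, 1]].

[[1, -15], [0, 1]]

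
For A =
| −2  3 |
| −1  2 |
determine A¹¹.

A² = I (check: tr A = 0 and det A = −1), so A¹¹ = A since 11 is odd.

[[−2, 3], [−1, 2]]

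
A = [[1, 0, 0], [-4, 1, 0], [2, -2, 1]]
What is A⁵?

A = I + N where N = [[0, 0, 0], [-4, 0, 0], [2, -2, 0]] is strictly lower-triangular, so N³ = 0.
(I + N)⁵ = I + 5·N + 10·N² = [[1, 0, 0], [-20, 1, 0], [90, -10, 1]].

[[1, 0, 0], [-20, 1, 0], [90, -10, 1]]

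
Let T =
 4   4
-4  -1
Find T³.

[[-48, -12], [12, -33]]

T² = [[0, 12], [-12, -15]]
T³ = [[-48, -12], [12, -33]]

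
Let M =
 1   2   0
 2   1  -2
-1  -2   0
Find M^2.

[[5, 4, -4], [6, 9, -2], [-5, -4, 4]]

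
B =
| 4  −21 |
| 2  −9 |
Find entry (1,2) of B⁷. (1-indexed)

tr B = −5 and det B = 6, so the characteristic polynomial is λ² − (−5)λ + (6) with roots −2 and −3.
Eigenvectors give P = [[7, 3], [2, 1]] with P⁻¹ = [[1, −3], [−2, 7]], and B = P·diag(−2, −3)·P⁻¹.
Then B⁷ = P·diag(−128, −2187)·P⁻¹ = [[−896, −6561], [−256, −2187]] · [[1, −3], [−2, 7]] = [[12226, −43239], [4118, −14541]].

−43239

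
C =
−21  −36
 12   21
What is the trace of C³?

tr C = 0 and det C = −9, so the characteristic polynomial is λ² − (0)λ + (−9) with roots −3 and 3.
Eigenvectors give P = [[−2, 3], [1, −2]] with P⁻¹ = [[−2, −3], [−1, −2]], and C = P·diag(−3, 3)·P⁻¹.
Then C³ = P·diag(−27, 27)·P⁻¹ = [[54, 81], [−27, −54]] · [[−2, −3], [−1, −2]] = [[−189, −324], [108, 189]].

0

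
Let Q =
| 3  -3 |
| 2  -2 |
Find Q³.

Q² = Q (a projection; rank 1, trace 1), so Q³ = Q.

[[3, -3], [2, -2]]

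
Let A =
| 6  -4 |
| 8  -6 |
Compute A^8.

[[256, 0], [0, 256]]

tr A = 0 and det A = -4, so the characteristic polynomial is λ² − (0)λ + (-4) with roots 2 and -2.
Eigenvectors give P = [[1, -1], [1, -2]] with P⁻¹ = [[2, -1], [1, -1]], and A = P·diag(2, -2)·P⁻¹.
Then A^8 = P·diag(256, 256)·P⁻¹ = [[256, -256], [256, -512]] · [[2, -1], [1, -1]] = [[256, 0], [0, 256]].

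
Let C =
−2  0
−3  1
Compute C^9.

tr C = −1 and det C = −2, so the characteristic polynomial is λ² − (−1)λ + (−2) with roots 1 and −2.
Eigenvectors give P = [[0, −1], [1, −1]] with P⁻¹ = [[−1, 1], [−1, 0]], and C = P·diag(1, −2)·P⁻¹.
Then C^9 = P·diag(1, −512)·P⁻¹ = [[0, 512], [1, 512]] · [[−1, 1], [−1, 0]] = [[−512, 0], [−513, 1]].

[[−512, 0], [−513, 1]]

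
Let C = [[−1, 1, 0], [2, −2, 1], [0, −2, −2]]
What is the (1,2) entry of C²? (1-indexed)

−3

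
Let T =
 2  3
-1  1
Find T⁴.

[[-26, -9], [3, -23]]

T² = [[1, 9], [-3, -2]]
T³ = [[-7, 12], [-4, -11]]
T⁴ = [[-26, -9], [3, -23]]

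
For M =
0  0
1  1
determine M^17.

M² = M (a projection; rank 1, trace 1), so M^17 = M.

[[0, 0], [1, 1]]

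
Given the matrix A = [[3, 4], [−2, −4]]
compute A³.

A² = [[1, −4], [2, 8]]
A³ = [[11, 20], [−10, −24]]

[[11, 20], [−10, −24]]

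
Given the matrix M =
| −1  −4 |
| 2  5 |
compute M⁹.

[[−19681, −39364], [19682, 39365]]

tr M = 4 and det M = 3, so the characteristic polynomial is λ² − (4)λ + (3) with roots 3 and 1.
Eigenvectors give P = [[−1, −2], [1, 1]] with P⁻¹ = [[1, 2], [−1, −1]], and M = P·diag(3, 1)·P⁻¹.
Then M⁹ = P·diag(19683, 1)·P⁻¹ = [[−19683, −2], [19683, 1]] · [[1, 2], [−1, −1]] = [[−19681, −39364], [19682, 39365]].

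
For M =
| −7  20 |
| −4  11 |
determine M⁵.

[[−967, 2420], [−484, 1211]]

tr M = 4 and det M = 3, so the characteristic polynomial is λ² − (4)λ + (3) with roots 3 and 1.
Eigenvectors give P = [[2, −5], [1, −2]] with P⁻¹ = [[−2, 5], [−1, 2]], and M = P·diag(3, 1)·P⁻¹.
Then M⁵ = P·diag(243, 1)·P⁻¹ = [[486, −5], [243, −2]] · [[−2, 5], [−1, 2]] = [[−967, 2420], [−484, 1211]].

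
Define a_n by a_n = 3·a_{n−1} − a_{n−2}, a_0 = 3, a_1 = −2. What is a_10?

−21282

With companion matrix B = [[3, −1], [1, 0]], [a_n, a_{n−1}]ᵀ = B·[a_{n−1}, a_{n−2}]ᵀ, so [a_10, a_9]ᵀ = B^9·[a_1, a_0]ᵀ.
B^9 = [[6765, −2584], [2584, −987]], giving [a_10, a_9]ᵀ = [[−21282], [−8129]].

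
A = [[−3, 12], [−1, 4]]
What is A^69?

[[−3, 12], [−1, 4]]

A² = A (a projection; rank 1, trace 1), so A^69 = A.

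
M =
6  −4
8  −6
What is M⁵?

[[96, −64], [128, −96]]

tr M = 0 and det M = −4, so the characteristic polynomial is λ² − (0)λ + (−4) with roots 2 and −2.
Eigenvectors give P = [[1, 1], [1, 2]] with P⁻¹ = [[2, −1], [−1, 1]], and M = P·diag(2, −2)·P⁻¹.
Then M⁵ = P·diag(32, −32)·P⁻¹ = [[32, −32], [32, −64]] · [[2, −1], [−1, 1]] = [[96, −64], [128, −96]].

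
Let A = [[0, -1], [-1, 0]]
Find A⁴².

[[1, 0], [0, 1]]

A² = I (check: tr A = 0 and det A = -1), so A⁴² = I since 42 is even.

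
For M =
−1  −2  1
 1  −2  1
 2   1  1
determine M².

[[1, 7, −2], [−1, 3, 0], [1, −5, 4]]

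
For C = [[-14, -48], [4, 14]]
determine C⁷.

[[-896, -3072], [256, 896]]

tr C = 0 and det C = -4, so the characteristic polynomial is λ² − (0)λ + (-4) with roots 2 and -2.
Eigenvectors give P = [[-3, 4], [1, -1]] with P⁻¹ = [[1, 4], [1, 3]], and C = P·diag(2, -2)·P⁻¹.
Then C⁷ = P·diag(128, -128)·P⁻¹ = [[-384, -512], [128, 128]] · [[1, 4], [1, 3]] = [[-896, -3072], [256, 896]].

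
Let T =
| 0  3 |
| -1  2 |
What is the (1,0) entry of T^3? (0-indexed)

T^2 = [[-3, 6], [-2, 1]]
T^3 = [[-6, 3], [-1, -4]]

-1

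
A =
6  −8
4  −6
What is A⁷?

tr A = 0 and det A = −4, so the characteristic polynomial is λ² − (0)λ + (−4) with roots −2 and 2.
Eigenvectors give P = [[−1, 2], [−1, 1]] with P⁻¹ = [[1, −2], [1, −1]], and A = P·diag(−2, 2)·P⁻¹.
Then A⁷ = P·diag(−128, 128)·P⁻¹ = [[128, 256], [128, 128]] · [[1, −2], [1, −1]] = [[384, −512], [256, −384]].

[[384, −512], [256, −384]]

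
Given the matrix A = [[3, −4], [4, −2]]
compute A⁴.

A² = [[−7, −4], [4, −12]]
A³ = [[−37, 36], [−36, 8]]
A⁴ = [[33, 76], [−76, 128]]

[[33, 76], [−76, 128]]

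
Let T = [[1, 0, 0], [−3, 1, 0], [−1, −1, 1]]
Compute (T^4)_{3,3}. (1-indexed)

1

T = I + N where N = [[0, 0, 0], [−3, 0, 0], [−1, −1, 0]] is strictly lower-triangular, so N^3 = 0.
(I + N)^4 = I + 4·N + 6·N^2 = [[1, 0, 0], [−12, 1, 0], [14, −4, 1]].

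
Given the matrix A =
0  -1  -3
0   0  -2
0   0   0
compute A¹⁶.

A is strictly triangular, hence nilpotent: A³ = 0, so A¹⁶ = 0.

[[0, 0, 0], [0, 0, 0], [0, 0, 0]]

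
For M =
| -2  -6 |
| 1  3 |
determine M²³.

[[-2, -6], [1, 3]]

M² = M (a projection; rank 1, trace 1), so M²³ = M.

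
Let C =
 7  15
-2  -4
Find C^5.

[[187, 465], [-62, -154]]

tr C = 3 and det C = 2, so the characteristic polynomial is λ² − (3)λ + (2) with roots 1 and 2.
Eigenvectors give P = [[-5, -3], [2, 1]] with P⁻¹ = [[1, 3], [-2, -5]], and C = P·diag(1, 2)·P⁻¹.
Then C^5 = P·diag(1, 32)·P⁻¹ = [[-5, -96], [2, 32]] · [[1, 3], [-2, -5]] = [[187, 465], [-62, -154]].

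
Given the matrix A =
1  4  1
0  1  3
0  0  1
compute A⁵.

A = I + N where N = [[0, 4, 1], [0, 0, 3], [0, 0, 0]] is strictly upper-triangular, so N³ = 0.
(I + N)⁵ = I + 5·N + 10·N² = [[1, 20, 125], [0, 1, 15], [0, 0, 1]].

[[1, 20, 125], [0, 1, 15], [0, 0, 1]]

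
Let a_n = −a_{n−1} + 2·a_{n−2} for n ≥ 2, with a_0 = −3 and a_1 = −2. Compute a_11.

With companion matrix T = [[−1, 2], [1, 0]], [a_n, a_{n−1}]ᵀ = T·[a_{n−1}, a_{n−2}]ᵀ, so [a_11, a_10]ᵀ = T¹⁰·[a_1, a_0]ᵀ.
T¹⁰ = [[683, −682], [−341, 342]], giving [a_11, a_10]ᵀ = [[680], [−344]].

680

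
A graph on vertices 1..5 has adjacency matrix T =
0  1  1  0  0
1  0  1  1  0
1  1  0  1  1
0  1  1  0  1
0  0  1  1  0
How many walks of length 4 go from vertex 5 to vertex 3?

The number of length-4 walks from vertex 5 to vertex 3 is entry (5,3) of T⁴, where T is the adjacency matrix.
T² = [[2, 1, 1, 2, 1], [1, 3, 2, 1, 2], [1, 2, 4, 2, 1], [2, 1, 2, 3, 1], [1, 2, 1, 1, 2]]
T³ = [[2, 5, 6, 3, 3], [5, 4, 7, 7, 3], [6, 7, 6, 7, 6], [3, 7, 7, 4, 5], [3, 3, 6, 5, 2]]
T⁴ = [[11, 11, 13, 14, 9], [11, 19, 19, 14, 14], [13, 19, 26, 19, 13], [14, 14, 19, 19, 11], [9, 14, 13, 11, 11]]

13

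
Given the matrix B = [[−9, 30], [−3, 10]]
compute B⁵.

B² = B (a projection; rank 1, trace 1), so B⁵ = B.

[[−9, 30], [−3, 10]]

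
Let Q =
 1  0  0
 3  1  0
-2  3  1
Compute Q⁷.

[[1, 0, 0], [21, 1, 0], [175, 21, 1]]

Q = I + N where N = [[0, 0, 0], [3, 0, 0], [-2, 3, 0]] is strictly lower-triangular, so N³ = 0.
(I + N)⁷ = I + 7·N + 21·N² = [[1, 0, 0], [21, 1, 0], [175, 21, 1]].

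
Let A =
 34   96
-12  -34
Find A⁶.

[[64, 0], [0, 64]]

tr A = 0 and det A = -4, so the characteristic polynomial is λ² − (0)λ + (-4) with roots -2 and 2.
Eigenvectors give P = [[-8, -3], [3, 1]] with P⁻¹ = [[1, 3], [-3, -8]], and A = P·diag(-2, 2)·P⁻¹.
Then A⁶ = P·diag(64, 64)·P⁻¹ = [[-512, -192], [192, 64]] · [[1, 3], [-3, -8]] = [[64, 0], [0, 64]].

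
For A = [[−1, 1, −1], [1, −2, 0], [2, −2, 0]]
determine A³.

A² = [[0, −1, 1], [−3, 5, −1], [−4, 6, −2]]
A³ = [[1, 0, 0], [6, −11, 3], [6, −12, 4]]

[[1, 0, 0], [6, −11, 3], [6, −12, 4]]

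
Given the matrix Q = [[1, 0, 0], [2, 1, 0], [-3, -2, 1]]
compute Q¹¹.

[[1, 0, 0], [22, 1, 0], [-253, -22, 1]]

Q = I + N where N = [[0, 0, 0], [2, 0, 0], [-3, -2, 0]] is strictly lower-triangular, so N³ = 0.
(I + N)¹¹ = I + 11·N + 55·N² = [[1, 0, 0], [22, 1, 0], [-253, -22, 1]].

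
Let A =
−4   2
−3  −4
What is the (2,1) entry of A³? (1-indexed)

−126

A² = [[10, −16], [24, 10]]
A³ = [[8, 84], [−126, 8]]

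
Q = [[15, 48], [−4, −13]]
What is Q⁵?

[[975, 2928], [−244, −733]]

tr Q = 2 and det Q = −3, so the characteristic polynomial is λ² − (2)λ + (−3) with roots −1 and 3.
Eigenvectors give P = [[3, −4], [−1, 1]] with P⁻¹ = [[−1, −4], [−1, −3]], and Q = P·diag(−1, 3)·P⁻¹.
Then Q⁵ = P·diag(−1, 243)·P⁻¹ = [[−3, −972], [1, 243]] · [[−1, −4], [−1, −3]] = [[975, 2928], [−244, −733]].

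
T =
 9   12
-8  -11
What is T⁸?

tr T = -2 and det T = -3, so the characteristic polynomial is λ² − (-2)λ + (-3) with roots -3 and 1.
Eigenvectors give P = [[1, 3], [-1, -2]] with P⁻¹ = [[-2, -3], [1, 1]], and T = P·diag(-3, 1)·P⁻¹.
Then T⁸ = P·diag(6561, 1)·P⁻¹ = [[6561, 3], [-6561, -2]] · [[-2, -3], [1, 1]] = [[-13119, -19680], [13120, 19681]].

[[-13119, -19680], [13120, 19681]]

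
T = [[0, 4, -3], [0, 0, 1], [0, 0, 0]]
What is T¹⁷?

T is strictly triangular, hence nilpotent: T³ = 0, so T¹⁷ = 0.

[[0, 0, 0], [0, 0, 0], [0, 0, 0]]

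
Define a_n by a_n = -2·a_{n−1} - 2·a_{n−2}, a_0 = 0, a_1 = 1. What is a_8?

With companion matrix C = [[-2, -2], [1, 0]], [a_n, a_{n−1}]ᵀ = C·[a_{n−1}, a_{n−2}]ᵀ, so [a_8, a_7]ᵀ = C⁷·[a_1, a_0]ᵀ.
C⁷ = [[0, 16], [-8, -16]], giving [a_8, a_7]ᵀ = [[0], [-8]].

0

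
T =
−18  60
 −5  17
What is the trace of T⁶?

tr T = −1 and det T = −6, so the characteristic polynomial is λ² − (−1)λ + (−6) with roots 2 and −3.
Eigenvectors give P = [[3, −4], [1, −1]] with P⁻¹ = [[−1, 4], [−1, 3]], and T = P·diag(2, −3)·P⁻¹.
Then T⁶ = P·diag(64, 729)·P⁻¹ = [[192, −2916], [64, −729]] · [[−1, 4], [−1, 3]] = [[2724, −7980], [665, −1931]].

793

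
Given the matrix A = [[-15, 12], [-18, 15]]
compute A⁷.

tr A = 0 and det A = -9, so the characteristic polynomial is λ² − (0)λ + (-9) with roots -3 and 3.
Eigenvectors give P = [[-1, 2], [-1, 3]] with P⁻¹ = [[-3, 2], [-1, 1]], and A = P·diag(-3, 3)·P⁻¹.
Then A⁷ = P·diag(-2187, 2187)·P⁻¹ = [[2187, 4374], [2187, 6561]] · [[-3, 2], [-1, 1]] = [[-10935, 8748], [-13122, 10935]].

[[-10935, 8748], [-13122, 10935]]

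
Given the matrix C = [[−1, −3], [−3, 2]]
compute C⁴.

[[109, −69], [−69, 178]]

C² = [[10, −3], [−3, 13]]
C³ = [[−1, −36], [−36, 35]]
C⁴ = [[109, −69], [−69, 178]]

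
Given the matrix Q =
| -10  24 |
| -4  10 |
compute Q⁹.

[[-2560, 6144], [-1024, 2560]]

tr Q = 0 and det Q = -4, so the characteristic polynomial is λ² − (0)λ + (-4) with roots -2 and 2.
Eigenvectors give P = [[3, 2], [1, 1]] with P⁻¹ = [[1, -2], [-1, 3]], and Q = P·diag(-2, 2)·P⁻¹.
Then Q⁹ = P·diag(-512, 512)·P⁻¹ = [[-1536, 1024], [-512, 512]] · [[1, -2], [-1, 3]] = [[-2560, 6144], [-1024, 2560]].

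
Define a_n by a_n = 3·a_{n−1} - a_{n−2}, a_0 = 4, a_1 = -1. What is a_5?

-139

With companion matrix M = [[3, -1], [1, 0]], [a_n, a_{n−1}]ᵀ = M·[a_{n−1}, a_{n−2}]ᵀ, so [a_5, a_4]ᵀ = M⁴·[a_1, a_0]ᵀ.
M⁴ = [[55, -21], [21, -8]], giving [a_5, a_4]ᵀ = [[-139], [-53]].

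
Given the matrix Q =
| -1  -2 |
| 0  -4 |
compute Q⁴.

[[1, 170], [0, 256]]

Q² = [[1, 10], [0, 16]]
Q³ = [[-1, -42], [0, -64]]
Q⁴ = [[1, 170], [0, 256]]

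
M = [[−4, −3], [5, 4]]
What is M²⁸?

[[1, 0], [0, 1]]

M² = I (check: tr M = 0 and det M = −1), so M²⁸ = I since 28 is even.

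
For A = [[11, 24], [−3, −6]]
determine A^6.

tr A = 5 and det A = 6, so the characteristic polynomial is λ² − (5)λ + (6) with roots 2 and 3.
Eigenvectors give P = [[−8, −3], [3, 1]] with P⁻¹ = [[1, 3], [−3, −8]], and A = P·diag(2, 3)·P⁻¹.
Then A^6 = P·diag(64, 729)·P⁻¹ = [[−512, −2187], [192, 729]] · [[1, 3], [−3, −8]] = [[6049, 15960], [−1995, −5256]].

[[6049, 15960], [−1995, −5256]]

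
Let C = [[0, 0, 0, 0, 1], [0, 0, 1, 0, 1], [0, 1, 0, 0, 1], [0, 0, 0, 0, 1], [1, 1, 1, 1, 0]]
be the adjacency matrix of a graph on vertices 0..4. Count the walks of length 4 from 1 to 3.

5

The number of length-4 walks from vertex 1 to vertex 3 is entry (1,3) of C⁴, where C is the adjacency matrix.
C² = [[1, 1, 1, 1, 0], [1, 2, 1, 1, 1], [1, 1, 2, 1, 1], [1, 1, 1, 1, 0], [0, 1, 1, 0, 4]]
C³ = [[0, 1, 1, 0, 4], [1, 2, 3, 1, 5], [1, 3, 2, 1, 5], [0, 1, 1, 0, 4], [4, 5, 5, 4, 2]]
C⁴ = [[4, 5, 5, 4, 2], [5, 8, 7, 5, 7], [5, 7, 8, 5, 7], [4, 5, 5, 4, 2], [2, 7, 7, 2, 18]]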